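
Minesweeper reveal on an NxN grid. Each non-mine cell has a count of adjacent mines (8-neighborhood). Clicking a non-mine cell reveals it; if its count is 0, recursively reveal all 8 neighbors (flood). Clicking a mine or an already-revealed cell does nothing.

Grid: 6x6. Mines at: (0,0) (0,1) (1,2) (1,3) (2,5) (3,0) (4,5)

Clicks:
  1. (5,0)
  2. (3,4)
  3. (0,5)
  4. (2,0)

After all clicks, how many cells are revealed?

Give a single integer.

Answer: 23

Derivation:
Click 1 (5,0) count=0: revealed 18 new [(2,1) (2,2) (2,3) (2,4) (3,1) (3,2) (3,3) (3,4) (4,0) (4,1) (4,2) (4,3) (4,4) (5,0) (5,1) (5,2) (5,3) (5,4)] -> total=18
Click 2 (3,4) count=2: revealed 0 new [(none)] -> total=18
Click 3 (0,5) count=0: revealed 4 new [(0,4) (0,5) (1,4) (1,5)] -> total=22
Click 4 (2,0) count=1: revealed 1 new [(2,0)] -> total=23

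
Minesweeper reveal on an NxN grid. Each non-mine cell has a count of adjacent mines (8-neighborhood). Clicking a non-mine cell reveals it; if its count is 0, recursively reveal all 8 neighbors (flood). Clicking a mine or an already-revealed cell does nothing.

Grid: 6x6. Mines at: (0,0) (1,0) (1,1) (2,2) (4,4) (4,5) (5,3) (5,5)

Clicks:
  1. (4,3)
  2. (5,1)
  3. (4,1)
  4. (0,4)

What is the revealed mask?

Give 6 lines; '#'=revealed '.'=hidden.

Answer: ..####
..####
##.###
######
####..
###...

Derivation:
Click 1 (4,3) count=2: revealed 1 new [(4,3)] -> total=1
Click 2 (5,1) count=0: revealed 11 new [(2,0) (2,1) (3,0) (3,1) (3,2) (4,0) (4,1) (4,2) (5,0) (5,1) (5,2)] -> total=12
Click 3 (4,1) count=0: revealed 0 new [(none)] -> total=12
Click 4 (0,4) count=0: revealed 14 new [(0,2) (0,3) (0,4) (0,5) (1,2) (1,3) (1,4) (1,5) (2,3) (2,4) (2,5) (3,3) (3,4) (3,5)] -> total=26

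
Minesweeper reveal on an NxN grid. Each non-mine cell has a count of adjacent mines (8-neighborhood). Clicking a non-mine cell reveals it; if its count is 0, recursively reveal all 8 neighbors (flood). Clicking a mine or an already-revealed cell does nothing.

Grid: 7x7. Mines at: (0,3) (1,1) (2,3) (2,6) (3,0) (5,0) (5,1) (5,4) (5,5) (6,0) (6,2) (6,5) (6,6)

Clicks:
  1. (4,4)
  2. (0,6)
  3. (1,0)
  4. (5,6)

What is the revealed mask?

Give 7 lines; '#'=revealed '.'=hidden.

Click 1 (4,4) count=2: revealed 1 new [(4,4)] -> total=1
Click 2 (0,6) count=0: revealed 6 new [(0,4) (0,5) (0,6) (1,4) (1,5) (1,6)] -> total=7
Click 3 (1,0) count=1: revealed 1 new [(1,0)] -> total=8
Click 4 (5,6) count=3: revealed 1 new [(5,6)] -> total=9

Answer: ....###
#...###
.......
.......
....#..
......#
.......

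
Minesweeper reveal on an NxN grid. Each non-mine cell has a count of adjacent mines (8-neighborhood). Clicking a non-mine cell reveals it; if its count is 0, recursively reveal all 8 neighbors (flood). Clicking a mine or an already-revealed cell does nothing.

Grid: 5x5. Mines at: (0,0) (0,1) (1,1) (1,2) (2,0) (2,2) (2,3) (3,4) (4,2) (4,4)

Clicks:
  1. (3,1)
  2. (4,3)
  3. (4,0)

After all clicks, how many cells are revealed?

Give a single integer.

Answer: 5

Derivation:
Click 1 (3,1) count=3: revealed 1 new [(3,1)] -> total=1
Click 2 (4,3) count=3: revealed 1 new [(4,3)] -> total=2
Click 3 (4,0) count=0: revealed 3 new [(3,0) (4,0) (4,1)] -> total=5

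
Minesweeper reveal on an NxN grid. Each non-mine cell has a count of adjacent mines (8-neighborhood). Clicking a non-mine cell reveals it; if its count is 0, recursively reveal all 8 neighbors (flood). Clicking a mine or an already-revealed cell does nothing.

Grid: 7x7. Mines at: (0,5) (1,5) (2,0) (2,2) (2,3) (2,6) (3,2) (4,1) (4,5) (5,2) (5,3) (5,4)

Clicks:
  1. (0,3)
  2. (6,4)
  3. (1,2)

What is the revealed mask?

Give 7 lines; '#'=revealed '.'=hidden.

Answer: #####..
#####..
.......
.......
.......
.......
....#..

Derivation:
Click 1 (0,3) count=0: revealed 10 new [(0,0) (0,1) (0,2) (0,3) (0,4) (1,0) (1,1) (1,2) (1,3) (1,4)] -> total=10
Click 2 (6,4) count=2: revealed 1 new [(6,4)] -> total=11
Click 3 (1,2) count=2: revealed 0 new [(none)] -> total=11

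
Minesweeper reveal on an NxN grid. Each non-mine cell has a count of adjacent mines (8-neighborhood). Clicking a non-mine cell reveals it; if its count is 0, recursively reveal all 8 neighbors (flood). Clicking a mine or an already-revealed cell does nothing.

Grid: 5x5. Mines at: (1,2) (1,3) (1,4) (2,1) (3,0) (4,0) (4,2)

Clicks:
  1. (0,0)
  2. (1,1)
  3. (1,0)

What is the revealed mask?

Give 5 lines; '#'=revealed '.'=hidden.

Answer: ##...
##...
.....
.....
.....

Derivation:
Click 1 (0,0) count=0: revealed 4 new [(0,0) (0,1) (1,0) (1,1)] -> total=4
Click 2 (1,1) count=2: revealed 0 new [(none)] -> total=4
Click 3 (1,0) count=1: revealed 0 new [(none)] -> total=4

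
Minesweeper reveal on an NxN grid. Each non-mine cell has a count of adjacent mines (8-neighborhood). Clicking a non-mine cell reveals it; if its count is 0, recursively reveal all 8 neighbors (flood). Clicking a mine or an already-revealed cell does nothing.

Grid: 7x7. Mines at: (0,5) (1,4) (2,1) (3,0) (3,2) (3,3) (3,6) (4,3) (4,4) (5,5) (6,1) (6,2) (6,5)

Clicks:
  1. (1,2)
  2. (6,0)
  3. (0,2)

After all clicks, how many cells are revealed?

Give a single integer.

Answer: 9

Derivation:
Click 1 (1,2) count=1: revealed 1 new [(1,2)] -> total=1
Click 2 (6,0) count=1: revealed 1 new [(6,0)] -> total=2
Click 3 (0,2) count=0: revealed 7 new [(0,0) (0,1) (0,2) (0,3) (1,0) (1,1) (1,3)] -> total=9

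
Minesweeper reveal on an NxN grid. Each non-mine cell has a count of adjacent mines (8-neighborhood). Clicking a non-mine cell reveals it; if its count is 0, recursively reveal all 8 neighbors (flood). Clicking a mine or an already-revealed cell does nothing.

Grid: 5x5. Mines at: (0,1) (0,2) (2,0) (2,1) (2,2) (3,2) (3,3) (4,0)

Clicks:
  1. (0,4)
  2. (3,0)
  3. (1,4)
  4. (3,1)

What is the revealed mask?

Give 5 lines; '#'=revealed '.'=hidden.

Answer: ...##
...##
...##
##...
.....

Derivation:
Click 1 (0,4) count=0: revealed 6 new [(0,3) (0,4) (1,3) (1,4) (2,3) (2,4)] -> total=6
Click 2 (3,0) count=3: revealed 1 new [(3,0)] -> total=7
Click 3 (1,4) count=0: revealed 0 new [(none)] -> total=7
Click 4 (3,1) count=5: revealed 1 new [(3,1)] -> total=8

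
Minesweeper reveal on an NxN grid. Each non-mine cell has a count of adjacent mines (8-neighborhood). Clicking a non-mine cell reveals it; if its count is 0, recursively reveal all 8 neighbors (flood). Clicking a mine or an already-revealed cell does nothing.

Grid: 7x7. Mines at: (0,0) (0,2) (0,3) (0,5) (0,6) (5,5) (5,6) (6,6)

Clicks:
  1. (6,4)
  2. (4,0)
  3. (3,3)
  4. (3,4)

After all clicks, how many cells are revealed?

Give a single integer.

Answer: 38

Derivation:
Click 1 (6,4) count=1: revealed 1 new [(6,4)] -> total=1
Click 2 (4,0) count=0: revealed 37 new [(1,0) (1,1) (1,2) (1,3) (1,4) (1,5) (1,6) (2,0) (2,1) (2,2) (2,3) (2,4) (2,5) (2,6) (3,0) (3,1) (3,2) (3,3) (3,4) (3,5) (3,6) (4,0) (4,1) (4,2) (4,3) (4,4) (4,5) (4,6) (5,0) (5,1) (5,2) (5,3) (5,4) (6,0) (6,1) (6,2) (6,3)] -> total=38
Click 3 (3,3) count=0: revealed 0 new [(none)] -> total=38
Click 4 (3,4) count=0: revealed 0 new [(none)] -> total=38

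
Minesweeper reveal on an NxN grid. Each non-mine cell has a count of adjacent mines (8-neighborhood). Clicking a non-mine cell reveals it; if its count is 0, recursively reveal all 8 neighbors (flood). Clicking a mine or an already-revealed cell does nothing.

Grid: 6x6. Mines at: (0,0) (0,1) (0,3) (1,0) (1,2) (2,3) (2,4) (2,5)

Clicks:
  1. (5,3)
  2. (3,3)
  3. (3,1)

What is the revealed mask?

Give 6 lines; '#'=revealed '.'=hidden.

Click 1 (5,3) count=0: revealed 21 new [(2,0) (2,1) (2,2) (3,0) (3,1) (3,2) (3,3) (3,4) (3,5) (4,0) (4,1) (4,2) (4,3) (4,4) (4,5) (5,0) (5,1) (5,2) (5,3) (5,4) (5,5)] -> total=21
Click 2 (3,3) count=2: revealed 0 new [(none)] -> total=21
Click 3 (3,1) count=0: revealed 0 new [(none)] -> total=21

Answer: ......
......
###...
######
######
######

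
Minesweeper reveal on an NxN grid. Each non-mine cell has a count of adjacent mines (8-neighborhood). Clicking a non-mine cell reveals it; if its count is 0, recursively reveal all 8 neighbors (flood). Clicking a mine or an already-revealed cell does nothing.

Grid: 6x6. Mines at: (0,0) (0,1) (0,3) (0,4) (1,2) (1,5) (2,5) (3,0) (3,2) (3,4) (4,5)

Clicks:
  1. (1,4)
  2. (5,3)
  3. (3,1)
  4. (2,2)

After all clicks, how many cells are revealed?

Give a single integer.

Answer: 13

Derivation:
Click 1 (1,4) count=4: revealed 1 new [(1,4)] -> total=1
Click 2 (5,3) count=0: revealed 10 new [(4,0) (4,1) (4,2) (4,3) (4,4) (5,0) (5,1) (5,2) (5,3) (5,4)] -> total=11
Click 3 (3,1) count=2: revealed 1 new [(3,1)] -> total=12
Click 4 (2,2) count=2: revealed 1 new [(2,2)] -> total=13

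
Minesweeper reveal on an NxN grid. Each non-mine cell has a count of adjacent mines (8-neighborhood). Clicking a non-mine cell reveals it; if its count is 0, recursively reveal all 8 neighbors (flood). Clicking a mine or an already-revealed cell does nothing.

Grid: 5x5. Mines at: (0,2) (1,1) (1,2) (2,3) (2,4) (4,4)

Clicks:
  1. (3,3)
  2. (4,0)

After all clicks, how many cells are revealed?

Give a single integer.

Click 1 (3,3) count=3: revealed 1 new [(3,3)] -> total=1
Click 2 (4,0) count=0: revealed 10 new [(2,0) (2,1) (2,2) (3,0) (3,1) (3,2) (4,0) (4,1) (4,2) (4,3)] -> total=11

Answer: 11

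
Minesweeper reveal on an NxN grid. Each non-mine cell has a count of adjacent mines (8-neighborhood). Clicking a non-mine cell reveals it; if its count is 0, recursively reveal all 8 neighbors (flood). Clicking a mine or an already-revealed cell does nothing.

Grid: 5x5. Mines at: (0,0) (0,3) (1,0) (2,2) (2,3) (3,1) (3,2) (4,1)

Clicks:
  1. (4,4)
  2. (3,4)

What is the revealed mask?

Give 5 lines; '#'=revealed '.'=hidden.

Click 1 (4,4) count=0: revealed 4 new [(3,3) (3,4) (4,3) (4,4)] -> total=4
Click 2 (3,4) count=1: revealed 0 new [(none)] -> total=4

Answer: .....
.....
.....
...##
...##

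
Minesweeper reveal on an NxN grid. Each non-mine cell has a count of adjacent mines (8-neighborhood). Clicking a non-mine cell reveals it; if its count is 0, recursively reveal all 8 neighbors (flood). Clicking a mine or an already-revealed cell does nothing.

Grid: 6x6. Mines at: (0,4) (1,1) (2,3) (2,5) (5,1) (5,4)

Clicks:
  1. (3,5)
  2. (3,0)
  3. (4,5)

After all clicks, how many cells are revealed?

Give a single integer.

Answer: 11

Derivation:
Click 1 (3,5) count=1: revealed 1 new [(3,5)] -> total=1
Click 2 (3,0) count=0: revealed 9 new [(2,0) (2,1) (2,2) (3,0) (3,1) (3,2) (4,0) (4,1) (4,2)] -> total=10
Click 3 (4,5) count=1: revealed 1 new [(4,5)] -> total=11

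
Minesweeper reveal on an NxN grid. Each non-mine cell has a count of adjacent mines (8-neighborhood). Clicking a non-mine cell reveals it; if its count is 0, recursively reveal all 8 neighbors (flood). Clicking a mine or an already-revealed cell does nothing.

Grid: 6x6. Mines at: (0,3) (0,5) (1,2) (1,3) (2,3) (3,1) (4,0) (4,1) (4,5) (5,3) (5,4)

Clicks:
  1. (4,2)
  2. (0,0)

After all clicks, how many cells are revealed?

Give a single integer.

Click 1 (4,2) count=3: revealed 1 new [(4,2)] -> total=1
Click 2 (0,0) count=0: revealed 6 new [(0,0) (0,1) (1,0) (1,1) (2,0) (2,1)] -> total=7

Answer: 7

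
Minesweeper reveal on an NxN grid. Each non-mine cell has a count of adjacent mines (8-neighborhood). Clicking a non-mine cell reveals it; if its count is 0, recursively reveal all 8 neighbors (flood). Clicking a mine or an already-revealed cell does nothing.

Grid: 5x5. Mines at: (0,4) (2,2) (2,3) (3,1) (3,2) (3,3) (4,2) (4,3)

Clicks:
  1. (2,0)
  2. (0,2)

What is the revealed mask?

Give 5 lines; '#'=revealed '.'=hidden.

Answer: ####.
####.
##...
.....
.....

Derivation:
Click 1 (2,0) count=1: revealed 1 new [(2,0)] -> total=1
Click 2 (0,2) count=0: revealed 9 new [(0,0) (0,1) (0,2) (0,3) (1,0) (1,1) (1,2) (1,3) (2,1)] -> total=10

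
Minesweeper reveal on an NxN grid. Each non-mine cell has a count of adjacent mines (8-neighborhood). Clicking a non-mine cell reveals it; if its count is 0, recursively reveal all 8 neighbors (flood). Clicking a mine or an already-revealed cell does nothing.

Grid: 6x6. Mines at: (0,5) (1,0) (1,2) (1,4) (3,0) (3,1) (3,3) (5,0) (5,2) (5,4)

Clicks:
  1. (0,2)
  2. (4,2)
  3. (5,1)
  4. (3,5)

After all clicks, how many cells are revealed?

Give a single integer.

Click 1 (0,2) count=1: revealed 1 new [(0,2)] -> total=1
Click 2 (4,2) count=3: revealed 1 new [(4,2)] -> total=2
Click 3 (5,1) count=2: revealed 1 new [(5,1)] -> total=3
Click 4 (3,5) count=0: revealed 6 new [(2,4) (2,5) (3,4) (3,5) (4,4) (4,5)] -> total=9

Answer: 9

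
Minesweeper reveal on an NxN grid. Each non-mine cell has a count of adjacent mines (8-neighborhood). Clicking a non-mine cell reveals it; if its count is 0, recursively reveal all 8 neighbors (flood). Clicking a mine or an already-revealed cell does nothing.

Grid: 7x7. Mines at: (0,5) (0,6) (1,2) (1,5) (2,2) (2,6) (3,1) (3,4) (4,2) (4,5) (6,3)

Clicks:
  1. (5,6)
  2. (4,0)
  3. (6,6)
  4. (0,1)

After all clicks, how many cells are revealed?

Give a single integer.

Answer: 8

Derivation:
Click 1 (5,6) count=1: revealed 1 new [(5,6)] -> total=1
Click 2 (4,0) count=1: revealed 1 new [(4,0)] -> total=2
Click 3 (6,6) count=0: revealed 5 new [(5,4) (5,5) (6,4) (6,5) (6,6)] -> total=7
Click 4 (0,1) count=1: revealed 1 new [(0,1)] -> total=8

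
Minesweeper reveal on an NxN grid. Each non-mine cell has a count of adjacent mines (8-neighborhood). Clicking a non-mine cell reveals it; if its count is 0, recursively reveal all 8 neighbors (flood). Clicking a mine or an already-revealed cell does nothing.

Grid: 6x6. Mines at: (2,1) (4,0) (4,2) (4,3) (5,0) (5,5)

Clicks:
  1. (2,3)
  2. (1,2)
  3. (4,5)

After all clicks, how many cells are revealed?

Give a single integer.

Answer: 22

Derivation:
Click 1 (2,3) count=0: revealed 22 new [(0,0) (0,1) (0,2) (0,3) (0,4) (0,5) (1,0) (1,1) (1,2) (1,3) (1,4) (1,5) (2,2) (2,3) (2,4) (2,5) (3,2) (3,3) (3,4) (3,5) (4,4) (4,5)] -> total=22
Click 2 (1,2) count=1: revealed 0 new [(none)] -> total=22
Click 3 (4,5) count=1: revealed 0 new [(none)] -> total=22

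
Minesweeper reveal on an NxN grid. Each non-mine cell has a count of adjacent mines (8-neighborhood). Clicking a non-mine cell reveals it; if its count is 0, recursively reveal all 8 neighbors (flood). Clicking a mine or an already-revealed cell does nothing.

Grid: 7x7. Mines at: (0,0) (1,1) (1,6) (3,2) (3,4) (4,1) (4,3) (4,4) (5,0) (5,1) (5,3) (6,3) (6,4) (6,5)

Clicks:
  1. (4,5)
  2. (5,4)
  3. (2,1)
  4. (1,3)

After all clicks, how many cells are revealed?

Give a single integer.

Answer: 15

Derivation:
Click 1 (4,5) count=2: revealed 1 new [(4,5)] -> total=1
Click 2 (5,4) count=6: revealed 1 new [(5,4)] -> total=2
Click 3 (2,1) count=2: revealed 1 new [(2,1)] -> total=3
Click 4 (1,3) count=0: revealed 12 new [(0,2) (0,3) (0,4) (0,5) (1,2) (1,3) (1,4) (1,5) (2,2) (2,3) (2,4) (2,5)] -> total=15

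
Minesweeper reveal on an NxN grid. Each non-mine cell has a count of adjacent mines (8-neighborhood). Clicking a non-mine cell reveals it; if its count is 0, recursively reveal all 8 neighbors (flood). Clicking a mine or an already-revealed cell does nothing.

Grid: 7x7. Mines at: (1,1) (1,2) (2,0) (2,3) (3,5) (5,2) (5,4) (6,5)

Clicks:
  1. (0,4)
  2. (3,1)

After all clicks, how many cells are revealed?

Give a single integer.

Answer: 12

Derivation:
Click 1 (0,4) count=0: revealed 11 new [(0,3) (0,4) (0,5) (0,6) (1,3) (1,4) (1,5) (1,6) (2,4) (2,5) (2,6)] -> total=11
Click 2 (3,1) count=1: revealed 1 new [(3,1)] -> total=12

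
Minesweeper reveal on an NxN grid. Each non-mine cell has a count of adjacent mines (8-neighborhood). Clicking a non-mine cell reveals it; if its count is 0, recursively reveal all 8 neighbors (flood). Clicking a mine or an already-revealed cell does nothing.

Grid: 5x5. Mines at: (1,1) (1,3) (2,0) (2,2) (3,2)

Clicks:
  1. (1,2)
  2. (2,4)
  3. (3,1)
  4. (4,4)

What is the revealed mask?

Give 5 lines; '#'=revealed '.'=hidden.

Answer: .....
..#..
...##
.#.##
...##

Derivation:
Click 1 (1,2) count=3: revealed 1 new [(1,2)] -> total=1
Click 2 (2,4) count=1: revealed 1 new [(2,4)] -> total=2
Click 3 (3,1) count=3: revealed 1 new [(3,1)] -> total=3
Click 4 (4,4) count=0: revealed 5 new [(2,3) (3,3) (3,4) (4,3) (4,4)] -> total=8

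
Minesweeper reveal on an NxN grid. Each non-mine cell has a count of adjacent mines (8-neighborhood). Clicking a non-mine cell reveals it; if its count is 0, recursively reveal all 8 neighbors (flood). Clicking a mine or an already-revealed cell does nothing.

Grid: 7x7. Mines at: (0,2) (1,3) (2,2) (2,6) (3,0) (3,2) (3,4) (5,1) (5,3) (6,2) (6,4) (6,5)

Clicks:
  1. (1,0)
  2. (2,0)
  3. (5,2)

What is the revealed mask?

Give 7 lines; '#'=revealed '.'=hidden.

Answer: ##.....
##.....
##.....
.......
.......
..#....
.......

Derivation:
Click 1 (1,0) count=0: revealed 6 new [(0,0) (0,1) (1,0) (1,1) (2,0) (2,1)] -> total=6
Click 2 (2,0) count=1: revealed 0 new [(none)] -> total=6
Click 3 (5,2) count=3: revealed 1 new [(5,2)] -> total=7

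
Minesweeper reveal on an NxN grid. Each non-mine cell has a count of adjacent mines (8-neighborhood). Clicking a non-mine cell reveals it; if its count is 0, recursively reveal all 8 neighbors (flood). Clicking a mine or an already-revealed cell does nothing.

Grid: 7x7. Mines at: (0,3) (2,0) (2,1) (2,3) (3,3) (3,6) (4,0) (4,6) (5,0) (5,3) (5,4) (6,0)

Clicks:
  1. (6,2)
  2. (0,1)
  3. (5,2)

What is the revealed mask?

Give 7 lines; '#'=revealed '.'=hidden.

Answer: ###....
###....
.......
.......
.......
..#....
..#....

Derivation:
Click 1 (6,2) count=1: revealed 1 new [(6,2)] -> total=1
Click 2 (0,1) count=0: revealed 6 new [(0,0) (0,1) (0,2) (1,0) (1,1) (1,2)] -> total=7
Click 3 (5,2) count=1: revealed 1 new [(5,2)] -> total=8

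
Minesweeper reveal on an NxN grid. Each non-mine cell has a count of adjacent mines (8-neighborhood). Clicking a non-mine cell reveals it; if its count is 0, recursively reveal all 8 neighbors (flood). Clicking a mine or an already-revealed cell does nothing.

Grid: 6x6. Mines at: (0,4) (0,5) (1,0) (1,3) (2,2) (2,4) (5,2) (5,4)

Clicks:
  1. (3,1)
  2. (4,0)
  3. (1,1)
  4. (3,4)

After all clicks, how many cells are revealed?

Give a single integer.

Answer: 10

Derivation:
Click 1 (3,1) count=1: revealed 1 new [(3,1)] -> total=1
Click 2 (4,0) count=0: revealed 7 new [(2,0) (2,1) (3,0) (4,0) (4,1) (5,0) (5,1)] -> total=8
Click 3 (1,1) count=2: revealed 1 new [(1,1)] -> total=9
Click 4 (3,4) count=1: revealed 1 new [(3,4)] -> total=10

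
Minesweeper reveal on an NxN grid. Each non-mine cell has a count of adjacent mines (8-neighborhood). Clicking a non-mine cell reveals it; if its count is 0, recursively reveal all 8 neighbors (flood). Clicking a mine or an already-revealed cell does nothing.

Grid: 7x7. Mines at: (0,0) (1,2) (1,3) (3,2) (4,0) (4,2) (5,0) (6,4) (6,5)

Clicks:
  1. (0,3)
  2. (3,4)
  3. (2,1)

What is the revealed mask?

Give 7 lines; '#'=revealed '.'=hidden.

Answer: ...####
....###
.#.####
...####
...####
...####
.......

Derivation:
Click 1 (0,3) count=2: revealed 1 new [(0,3)] -> total=1
Click 2 (3,4) count=0: revealed 22 new [(0,4) (0,5) (0,6) (1,4) (1,5) (1,6) (2,3) (2,4) (2,5) (2,6) (3,3) (3,4) (3,5) (3,6) (4,3) (4,4) (4,5) (4,6) (5,3) (5,4) (5,5) (5,6)] -> total=23
Click 3 (2,1) count=2: revealed 1 new [(2,1)] -> total=24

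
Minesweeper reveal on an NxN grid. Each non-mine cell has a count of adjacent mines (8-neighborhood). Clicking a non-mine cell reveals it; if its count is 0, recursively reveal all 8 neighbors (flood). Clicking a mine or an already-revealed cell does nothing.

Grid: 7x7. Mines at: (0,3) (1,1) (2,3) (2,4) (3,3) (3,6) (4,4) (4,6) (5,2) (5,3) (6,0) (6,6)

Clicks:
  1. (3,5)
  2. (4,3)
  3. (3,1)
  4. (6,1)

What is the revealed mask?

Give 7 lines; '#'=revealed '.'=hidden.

Click 1 (3,5) count=4: revealed 1 new [(3,5)] -> total=1
Click 2 (4,3) count=4: revealed 1 new [(4,3)] -> total=2
Click 3 (3,1) count=0: revealed 11 new [(2,0) (2,1) (2,2) (3,0) (3,1) (3,2) (4,0) (4,1) (4,2) (5,0) (5,1)] -> total=13
Click 4 (6,1) count=2: revealed 1 new [(6,1)] -> total=14

Answer: .......
.......
###....
###..#.
####...
##.....
.#.....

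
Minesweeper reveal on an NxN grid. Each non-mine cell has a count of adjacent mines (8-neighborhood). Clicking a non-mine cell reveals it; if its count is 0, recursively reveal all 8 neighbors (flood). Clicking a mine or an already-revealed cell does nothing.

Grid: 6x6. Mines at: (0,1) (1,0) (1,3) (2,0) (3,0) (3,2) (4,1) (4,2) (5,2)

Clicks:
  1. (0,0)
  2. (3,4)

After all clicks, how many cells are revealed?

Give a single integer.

Answer: 17

Derivation:
Click 1 (0,0) count=2: revealed 1 new [(0,0)] -> total=1
Click 2 (3,4) count=0: revealed 16 new [(0,4) (0,5) (1,4) (1,5) (2,3) (2,4) (2,5) (3,3) (3,4) (3,5) (4,3) (4,4) (4,5) (5,3) (5,4) (5,5)] -> total=17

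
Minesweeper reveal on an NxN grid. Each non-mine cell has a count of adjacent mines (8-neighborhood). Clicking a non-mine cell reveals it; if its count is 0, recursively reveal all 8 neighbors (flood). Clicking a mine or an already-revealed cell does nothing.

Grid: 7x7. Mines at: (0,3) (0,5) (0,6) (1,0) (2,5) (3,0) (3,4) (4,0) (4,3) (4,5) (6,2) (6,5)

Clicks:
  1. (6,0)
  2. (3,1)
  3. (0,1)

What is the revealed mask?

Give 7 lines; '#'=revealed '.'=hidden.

Answer: .#.....
.......
.......
.#.....
.......
##.....
##.....

Derivation:
Click 1 (6,0) count=0: revealed 4 new [(5,0) (5,1) (6,0) (6,1)] -> total=4
Click 2 (3,1) count=2: revealed 1 new [(3,1)] -> total=5
Click 3 (0,1) count=1: revealed 1 new [(0,1)] -> total=6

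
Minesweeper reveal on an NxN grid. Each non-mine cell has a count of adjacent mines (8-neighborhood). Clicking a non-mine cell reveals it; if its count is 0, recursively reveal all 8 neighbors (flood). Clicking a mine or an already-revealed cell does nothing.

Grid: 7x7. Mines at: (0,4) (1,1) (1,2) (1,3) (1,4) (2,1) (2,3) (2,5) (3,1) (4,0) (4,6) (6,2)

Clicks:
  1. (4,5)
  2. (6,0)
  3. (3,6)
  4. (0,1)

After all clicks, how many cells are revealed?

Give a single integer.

Click 1 (4,5) count=1: revealed 1 new [(4,5)] -> total=1
Click 2 (6,0) count=0: revealed 4 new [(5,0) (5,1) (6,0) (6,1)] -> total=5
Click 3 (3,6) count=2: revealed 1 new [(3,6)] -> total=6
Click 4 (0,1) count=2: revealed 1 new [(0,1)] -> total=7

Answer: 7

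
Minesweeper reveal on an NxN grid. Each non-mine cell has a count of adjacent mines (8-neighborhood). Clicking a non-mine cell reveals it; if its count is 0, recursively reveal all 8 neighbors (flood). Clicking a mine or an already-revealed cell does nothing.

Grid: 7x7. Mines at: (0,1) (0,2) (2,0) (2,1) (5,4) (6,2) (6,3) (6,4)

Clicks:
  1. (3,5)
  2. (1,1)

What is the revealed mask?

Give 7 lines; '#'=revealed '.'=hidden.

Click 1 (3,5) count=0: revealed 38 new [(0,3) (0,4) (0,5) (0,6) (1,2) (1,3) (1,4) (1,5) (1,6) (2,2) (2,3) (2,4) (2,5) (2,6) (3,0) (3,1) (3,2) (3,3) (3,4) (3,5) (3,6) (4,0) (4,1) (4,2) (4,3) (4,4) (4,5) (4,6) (5,0) (5,1) (5,2) (5,3) (5,5) (5,6) (6,0) (6,1) (6,5) (6,6)] -> total=38
Click 2 (1,1) count=4: revealed 1 new [(1,1)] -> total=39

Answer: ...####
.######
..#####
#######
#######
####.##
##...##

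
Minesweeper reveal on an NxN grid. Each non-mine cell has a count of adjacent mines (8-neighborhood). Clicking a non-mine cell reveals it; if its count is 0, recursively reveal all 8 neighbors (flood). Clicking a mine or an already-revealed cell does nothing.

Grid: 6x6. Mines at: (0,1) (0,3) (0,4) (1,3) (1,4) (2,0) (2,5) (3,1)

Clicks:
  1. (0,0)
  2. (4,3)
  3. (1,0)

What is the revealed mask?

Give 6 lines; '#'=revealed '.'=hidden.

Click 1 (0,0) count=1: revealed 1 new [(0,0)] -> total=1
Click 2 (4,3) count=0: revealed 19 new [(2,2) (2,3) (2,4) (3,2) (3,3) (3,4) (3,5) (4,0) (4,1) (4,2) (4,3) (4,4) (4,5) (5,0) (5,1) (5,2) (5,3) (5,4) (5,5)] -> total=20
Click 3 (1,0) count=2: revealed 1 new [(1,0)] -> total=21

Answer: #.....
#.....
..###.
..####
######
######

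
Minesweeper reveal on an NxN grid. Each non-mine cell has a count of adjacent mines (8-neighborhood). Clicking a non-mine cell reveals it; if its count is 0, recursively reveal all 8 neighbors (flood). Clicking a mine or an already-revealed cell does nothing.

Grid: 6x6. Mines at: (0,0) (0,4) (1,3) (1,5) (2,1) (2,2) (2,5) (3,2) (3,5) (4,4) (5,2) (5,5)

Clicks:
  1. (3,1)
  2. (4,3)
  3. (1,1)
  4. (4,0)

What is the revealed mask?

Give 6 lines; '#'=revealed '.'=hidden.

Click 1 (3,1) count=3: revealed 1 new [(3,1)] -> total=1
Click 2 (4,3) count=3: revealed 1 new [(4,3)] -> total=2
Click 3 (1,1) count=3: revealed 1 new [(1,1)] -> total=3
Click 4 (4,0) count=0: revealed 5 new [(3,0) (4,0) (4,1) (5,0) (5,1)] -> total=8

Answer: ......
.#....
......
##....
##.#..
##....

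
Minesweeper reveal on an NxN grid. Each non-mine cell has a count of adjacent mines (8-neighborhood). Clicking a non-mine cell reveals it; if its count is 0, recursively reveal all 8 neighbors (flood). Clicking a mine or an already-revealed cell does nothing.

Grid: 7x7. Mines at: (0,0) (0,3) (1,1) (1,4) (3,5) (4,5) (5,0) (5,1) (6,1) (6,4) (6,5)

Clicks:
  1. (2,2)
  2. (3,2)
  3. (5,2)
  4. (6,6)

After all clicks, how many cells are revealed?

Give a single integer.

Answer: 19

Derivation:
Click 1 (2,2) count=1: revealed 1 new [(2,2)] -> total=1
Click 2 (3,2) count=0: revealed 17 new [(2,0) (2,1) (2,3) (2,4) (3,0) (3,1) (3,2) (3,3) (3,4) (4,0) (4,1) (4,2) (4,3) (4,4) (5,2) (5,3) (5,4)] -> total=18
Click 3 (5,2) count=2: revealed 0 new [(none)] -> total=18
Click 4 (6,6) count=1: revealed 1 new [(6,6)] -> total=19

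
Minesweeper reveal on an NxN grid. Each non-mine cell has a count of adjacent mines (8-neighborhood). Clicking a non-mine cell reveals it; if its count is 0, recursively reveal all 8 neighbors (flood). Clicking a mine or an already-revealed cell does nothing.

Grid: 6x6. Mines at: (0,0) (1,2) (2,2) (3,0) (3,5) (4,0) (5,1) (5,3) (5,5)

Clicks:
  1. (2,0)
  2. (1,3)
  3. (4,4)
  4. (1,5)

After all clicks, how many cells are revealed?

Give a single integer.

Answer: 11

Derivation:
Click 1 (2,0) count=1: revealed 1 new [(2,0)] -> total=1
Click 2 (1,3) count=2: revealed 1 new [(1,3)] -> total=2
Click 3 (4,4) count=3: revealed 1 new [(4,4)] -> total=3
Click 4 (1,5) count=0: revealed 8 new [(0,3) (0,4) (0,5) (1,4) (1,5) (2,3) (2,4) (2,5)] -> total=11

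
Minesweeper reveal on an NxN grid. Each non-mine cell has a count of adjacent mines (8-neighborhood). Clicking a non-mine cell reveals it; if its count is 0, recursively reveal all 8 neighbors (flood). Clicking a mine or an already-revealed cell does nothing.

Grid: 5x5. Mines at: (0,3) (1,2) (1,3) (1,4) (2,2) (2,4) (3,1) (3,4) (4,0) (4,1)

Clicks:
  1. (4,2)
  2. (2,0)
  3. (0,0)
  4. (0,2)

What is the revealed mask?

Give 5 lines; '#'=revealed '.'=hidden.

Answer: ###..
##...
##...
.....
..#..

Derivation:
Click 1 (4,2) count=2: revealed 1 new [(4,2)] -> total=1
Click 2 (2,0) count=1: revealed 1 new [(2,0)] -> total=2
Click 3 (0,0) count=0: revealed 5 new [(0,0) (0,1) (1,0) (1,1) (2,1)] -> total=7
Click 4 (0,2) count=3: revealed 1 new [(0,2)] -> total=8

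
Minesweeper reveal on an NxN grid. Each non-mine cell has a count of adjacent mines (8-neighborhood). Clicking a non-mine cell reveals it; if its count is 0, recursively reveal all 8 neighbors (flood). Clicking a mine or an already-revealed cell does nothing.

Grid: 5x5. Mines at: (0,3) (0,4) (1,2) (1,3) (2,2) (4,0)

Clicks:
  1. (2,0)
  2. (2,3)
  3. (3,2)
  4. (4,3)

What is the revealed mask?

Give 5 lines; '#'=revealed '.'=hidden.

Click 1 (2,0) count=0: revealed 8 new [(0,0) (0,1) (1,0) (1,1) (2,0) (2,1) (3,0) (3,1)] -> total=8
Click 2 (2,3) count=3: revealed 1 new [(2,3)] -> total=9
Click 3 (3,2) count=1: revealed 1 new [(3,2)] -> total=10
Click 4 (4,3) count=0: revealed 7 new [(2,4) (3,3) (3,4) (4,1) (4,2) (4,3) (4,4)] -> total=17

Answer: ##...
##...
##.##
#####
.####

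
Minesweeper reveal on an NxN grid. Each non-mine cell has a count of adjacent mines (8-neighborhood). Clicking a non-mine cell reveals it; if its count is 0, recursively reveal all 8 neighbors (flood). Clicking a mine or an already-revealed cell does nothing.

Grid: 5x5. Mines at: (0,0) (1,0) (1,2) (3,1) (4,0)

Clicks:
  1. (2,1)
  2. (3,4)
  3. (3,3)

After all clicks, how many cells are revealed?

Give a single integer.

Click 1 (2,1) count=3: revealed 1 new [(2,1)] -> total=1
Click 2 (3,4) count=0: revealed 13 new [(0,3) (0,4) (1,3) (1,4) (2,2) (2,3) (2,4) (3,2) (3,3) (3,4) (4,2) (4,3) (4,4)] -> total=14
Click 3 (3,3) count=0: revealed 0 new [(none)] -> total=14

Answer: 14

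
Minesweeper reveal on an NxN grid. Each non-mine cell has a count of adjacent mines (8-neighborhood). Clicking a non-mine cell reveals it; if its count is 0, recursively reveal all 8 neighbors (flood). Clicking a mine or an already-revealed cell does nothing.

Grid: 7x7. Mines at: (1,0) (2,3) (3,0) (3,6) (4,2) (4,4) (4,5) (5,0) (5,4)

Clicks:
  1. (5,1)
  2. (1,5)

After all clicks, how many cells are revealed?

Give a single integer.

Click 1 (5,1) count=2: revealed 1 new [(5,1)] -> total=1
Click 2 (1,5) count=0: revealed 15 new [(0,1) (0,2) (0,3) (0,4) (0,5) (0,6) (1,1) (1,2) (1,3) (1,4) (1,5) (1,6) (2,4) (2,5) (2,6)] -> total=16

Answer: 16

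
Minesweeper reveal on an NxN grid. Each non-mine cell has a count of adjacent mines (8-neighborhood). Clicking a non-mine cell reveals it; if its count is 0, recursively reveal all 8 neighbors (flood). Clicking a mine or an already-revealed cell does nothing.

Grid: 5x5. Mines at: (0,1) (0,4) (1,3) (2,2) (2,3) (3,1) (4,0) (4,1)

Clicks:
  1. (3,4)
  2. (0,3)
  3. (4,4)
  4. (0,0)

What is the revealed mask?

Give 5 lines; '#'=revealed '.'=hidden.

Click 1 (3,4) count=1: revealed 1 new [(3,4)] -> total=1
Click 2 (0,3) count=2: revealed 1 new [(0,3)] -> total=2
Click 3 (4,4) count=0: revealed 5 new [(3,2) (3,3) (4,2) (4,3) (4,4)] -> total=7
Click 4 (0,0) count=1: revealed 1 new [(0,0)] -> total=8

Answer: #..#.
.....
.....
..###
..###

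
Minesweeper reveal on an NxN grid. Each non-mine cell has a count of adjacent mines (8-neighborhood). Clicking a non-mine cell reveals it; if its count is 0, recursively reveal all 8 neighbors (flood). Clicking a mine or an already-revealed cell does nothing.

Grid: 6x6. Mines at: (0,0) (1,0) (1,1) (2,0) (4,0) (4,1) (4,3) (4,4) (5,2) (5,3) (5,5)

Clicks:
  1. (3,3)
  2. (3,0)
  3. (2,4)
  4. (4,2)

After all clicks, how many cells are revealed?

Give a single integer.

Answer: 18

Derivation:
Click 1 (3,3) count=2: revealed 1 new [(3,3)] -> total=1
Click 2 (3,0) count=3: revealed 1 new [(3,0)] -> total=2
Click 3 (2,4) count=0: revealed 15 new [(0,2) (0,3) (0,4) (0,5) (1,2) (1,3) (1,4) (1,5) (2,2) (2,3) (2,4) (2,5) (3,2) (3,4) (3,5)] -> total=17
Click 4 (4,2) count=4: revealed 1 new [(4,2)] -> total=18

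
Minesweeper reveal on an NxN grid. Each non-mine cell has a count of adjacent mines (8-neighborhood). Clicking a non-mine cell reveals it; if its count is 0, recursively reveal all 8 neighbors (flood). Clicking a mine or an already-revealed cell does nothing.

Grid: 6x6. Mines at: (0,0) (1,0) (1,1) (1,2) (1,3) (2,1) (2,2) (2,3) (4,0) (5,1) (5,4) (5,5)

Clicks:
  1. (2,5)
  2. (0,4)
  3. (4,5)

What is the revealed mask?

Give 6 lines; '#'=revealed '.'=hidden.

Answer: ....##
....##
....##
....##
....##
......

Derivation:
Click 1 (2,5) count=0: revealed 10 new [(0,4) (0,5) (1,4) (1,5) (2,4) (2,5) (3,4) (3,5) (4,4) (4,5)] -> total=10
Click 2 (0,4) count=1: revealed 0 new [(none)] -> total=10
Click 3 (4,5) count=2: revealed 0 new [(none)] -> total=10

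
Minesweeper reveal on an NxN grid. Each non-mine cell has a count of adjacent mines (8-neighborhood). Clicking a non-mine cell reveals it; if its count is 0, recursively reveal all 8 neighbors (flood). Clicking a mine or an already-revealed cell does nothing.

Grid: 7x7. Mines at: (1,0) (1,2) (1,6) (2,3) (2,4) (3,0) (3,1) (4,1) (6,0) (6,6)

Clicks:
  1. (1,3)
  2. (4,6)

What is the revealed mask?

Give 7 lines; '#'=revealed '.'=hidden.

Answer: .......
...#...
.....##
..#####
..#####
.######
.#####.

Derivation:
Click 1 (1,3) count=3: revealed 1 new [(1,3)] -> total=1
Click 2 (4,6) count=0: revealed 23 new [(2,5) (2,6) (3,2) (3,3) (3,4) (3,5) (3,6) (4,2) (4,3) (4,4) (4,5) (4,6) (5,1) (5,2) (5,3) (5,4) (5,5) (5,6) (6,1) (6,2) (6,3) (6,4) (6,5)] -> total=24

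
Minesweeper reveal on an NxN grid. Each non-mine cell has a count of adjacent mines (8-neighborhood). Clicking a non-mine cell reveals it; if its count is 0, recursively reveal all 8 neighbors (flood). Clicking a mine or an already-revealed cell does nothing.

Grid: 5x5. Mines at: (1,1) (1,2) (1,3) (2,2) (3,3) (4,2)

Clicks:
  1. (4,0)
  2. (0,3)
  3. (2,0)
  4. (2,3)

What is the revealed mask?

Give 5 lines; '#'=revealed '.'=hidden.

Click 1 (4,0) count=0: revealed 6 new [(2,0) (2,1) (3,0) (3,1) (4,0) (4,1)] -> total=6
Click 2 (0,3) count=2: revealed 1 new [(0,3)] -> total=7
Click 3 (2,0) count=1: revealed 0 new [(none)] -> total=7
Click 4 (2,3) count=4: revealed 1 new [(2,3)] -> total=8

Answer: ...#.
.....
##.#.
##...
##...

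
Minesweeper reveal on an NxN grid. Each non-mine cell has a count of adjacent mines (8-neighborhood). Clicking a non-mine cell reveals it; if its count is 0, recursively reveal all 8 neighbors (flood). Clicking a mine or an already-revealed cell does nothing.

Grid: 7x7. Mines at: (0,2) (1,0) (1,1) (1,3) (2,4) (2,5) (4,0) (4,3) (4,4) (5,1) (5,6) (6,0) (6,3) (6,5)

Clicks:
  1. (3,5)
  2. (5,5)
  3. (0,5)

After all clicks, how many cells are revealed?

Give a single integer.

Click 1 (3,5) count=3: revealed 1 new [(3,5)] -> total=1
Click 2 (5,5) count=3: revealed 1 new [(5,5)] -> total=2
Click 3 (0,5) count=0: revealed 6 new [(0,4) (0,5) (0,6) (1,4) (1,5) (1,6)] -> total=8

Answer: 8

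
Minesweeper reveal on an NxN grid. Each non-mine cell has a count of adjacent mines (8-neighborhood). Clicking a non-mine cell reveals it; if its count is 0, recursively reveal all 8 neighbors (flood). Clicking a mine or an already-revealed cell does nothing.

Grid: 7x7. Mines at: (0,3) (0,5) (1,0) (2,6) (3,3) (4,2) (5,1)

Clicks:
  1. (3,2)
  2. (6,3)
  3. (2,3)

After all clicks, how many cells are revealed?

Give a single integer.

Click 1 (3,2) count=2: revealed 1 new [(3,2)] -> total=1
Click 2 (6,3) count=0: revealed 17 new [(3,4) (3,5) (3,6) (4,3) (4,4) (4,5) (4,6) (5,2) (5,3) (5,4) (5,5) (5,6) (6,2) (6,3) (6,4) (6,5) (6,6)] -> total=18
Click 3 (2,3) count=1: revealed 1 new [(2,3)] -> total=19

Answer: 19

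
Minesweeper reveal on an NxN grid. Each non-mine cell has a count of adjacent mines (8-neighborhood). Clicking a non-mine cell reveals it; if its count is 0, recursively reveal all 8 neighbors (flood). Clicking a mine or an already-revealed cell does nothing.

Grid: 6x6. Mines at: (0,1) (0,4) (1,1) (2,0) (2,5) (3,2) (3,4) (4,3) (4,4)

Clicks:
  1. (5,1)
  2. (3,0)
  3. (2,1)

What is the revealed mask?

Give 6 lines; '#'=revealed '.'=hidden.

Click 1 (5,1) count=0: revealed 8 new [(3,0) (3,1) (4,0) (4,1) (4,2) (5,0) (5,1) (5,2)] -> total=8
Click 2 (3,0) count=1: revealed 0 new [(none)] -> total=8
Click 3 (2,1) count=3: revealed 1 new [(2,1)] -> total=9

Answer: ......
......
.#....
##....
###...
###...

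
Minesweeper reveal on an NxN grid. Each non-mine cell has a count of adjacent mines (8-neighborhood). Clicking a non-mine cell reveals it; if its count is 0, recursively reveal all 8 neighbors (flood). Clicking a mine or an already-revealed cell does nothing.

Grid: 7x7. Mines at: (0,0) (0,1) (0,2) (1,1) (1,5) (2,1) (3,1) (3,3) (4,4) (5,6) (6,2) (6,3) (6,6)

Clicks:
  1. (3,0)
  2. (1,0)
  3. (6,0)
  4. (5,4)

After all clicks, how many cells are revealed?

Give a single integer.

Click 1 (3,0) count=2: revealed 1 new [(3,0)] -> total=1
Click 2 (1,0) count=4: revealed 1 new [(1,0)] -> total=2
Click 3 (6,0) count=0: revealed 6 new [(4,0) (4,1) (5,0) (5,1) (6,0) (6,1)] -> total=8
Click 4 (5,4) count=2: revealed 1 new [(5,4)] -> total=9

Answer: 9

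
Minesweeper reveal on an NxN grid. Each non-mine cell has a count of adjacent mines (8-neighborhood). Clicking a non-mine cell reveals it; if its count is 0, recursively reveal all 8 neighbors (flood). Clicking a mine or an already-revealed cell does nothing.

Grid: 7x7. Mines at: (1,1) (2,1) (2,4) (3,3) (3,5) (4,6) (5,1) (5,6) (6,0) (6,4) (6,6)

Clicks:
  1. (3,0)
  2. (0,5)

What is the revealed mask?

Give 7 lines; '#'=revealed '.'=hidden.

Click 1 (3,0) count=1: revealed 1 new [(3,0)] -> total=1
Click 2 (0,5) count=0: revealed 12 new [(0,2) (0,3) (0,4) (0,5) (0,6) (1,2) (1,3) (1,4) (1,5) (1,6) (2,5) (2,6)] -> total=13

Answer: ..#####
..#####
.....##
#......
.......
.......
.......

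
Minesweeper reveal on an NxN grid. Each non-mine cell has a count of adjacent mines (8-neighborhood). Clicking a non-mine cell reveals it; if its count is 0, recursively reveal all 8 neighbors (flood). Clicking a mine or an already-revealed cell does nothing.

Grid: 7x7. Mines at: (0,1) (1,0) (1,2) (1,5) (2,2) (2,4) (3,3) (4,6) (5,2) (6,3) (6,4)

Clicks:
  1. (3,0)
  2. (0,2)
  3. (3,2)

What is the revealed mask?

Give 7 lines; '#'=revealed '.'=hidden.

Click 1 (3,0) count=0: revealed 10 new [(2,0) (2,1) (3,0) (3,1) (4,0) (4,1) (5,0) (5,1) (6,0) (6,1)] -> total=10
Click 2 (0,2) count=2: revealed 1 new [(0,2)] -> total=11
Click 3 (3,2) count=2: revealed 1 new [(3,2)] -> total=12

Answer: ..#....
.......
##.....
###....
##.....
##.....
##.....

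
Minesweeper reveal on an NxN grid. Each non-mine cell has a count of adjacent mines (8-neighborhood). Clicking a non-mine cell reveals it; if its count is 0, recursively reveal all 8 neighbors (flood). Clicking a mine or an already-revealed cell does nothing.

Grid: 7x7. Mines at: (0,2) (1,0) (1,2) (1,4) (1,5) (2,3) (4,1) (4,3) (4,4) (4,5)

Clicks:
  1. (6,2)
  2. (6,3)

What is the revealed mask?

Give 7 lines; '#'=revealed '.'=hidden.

Answer: .......
.......
.......
.......
.......
#######
#######

Derivation:
Click 1 (6,2) count=0: revealed 14 new [(5,0) (5,1) (5,2) (5,3) (5,4) (5,5) (5,6) (6,0) (6,1) (6,2) (6,3) (6,4) (6,5) (6,6)] -> total=14
Click 2 (6,3) count=0: revealed 0 new [(none)] -> total=14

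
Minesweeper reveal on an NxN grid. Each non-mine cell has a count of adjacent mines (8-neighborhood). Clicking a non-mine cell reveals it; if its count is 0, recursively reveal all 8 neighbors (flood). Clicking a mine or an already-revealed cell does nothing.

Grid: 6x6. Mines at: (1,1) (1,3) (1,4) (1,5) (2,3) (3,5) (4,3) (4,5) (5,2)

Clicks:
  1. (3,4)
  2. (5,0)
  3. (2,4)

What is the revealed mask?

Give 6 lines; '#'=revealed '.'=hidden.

Click 1 (3,4) count=4: revealed 1 new [(3,4)] -> total=1
Click 2 (5,0) count=0: revealed 11 new [(2,0) (2,1) (2,2) (3,0) (3,1) (3,2) (4,0) (4,1) (4,2) (5,0) (5,1)] -> total=12
Click 3 (2,4) count=5: revealed 1 new [(2,4)] -> total=13

Answer: ......
......
###.#.
###.#.
###...
##....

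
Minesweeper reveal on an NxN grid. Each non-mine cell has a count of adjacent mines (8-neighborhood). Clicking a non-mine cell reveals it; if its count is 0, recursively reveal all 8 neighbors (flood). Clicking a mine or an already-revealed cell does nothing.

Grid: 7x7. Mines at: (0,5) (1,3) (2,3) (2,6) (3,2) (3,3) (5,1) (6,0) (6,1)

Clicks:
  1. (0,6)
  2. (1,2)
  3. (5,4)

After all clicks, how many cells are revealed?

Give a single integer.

Answer: 20

Derivation:
Click 1 (0,6) count=1: revealed 1 new [(0,6)] -> total=1
Click 2 (1,2) count=2: revealed 1 new [(1,2)] -> total=2
Click 3 (5,4) count=0: revealed 18 new [(3,4) (3,5) (3,6) (4,2) (4,3) (4,4) (4,5) (4,6) (5,2) (5,3) (5,4) (5,5) (5,6) (6,2) (6,3) (6,4) (6,5) (6,6)] -> total=20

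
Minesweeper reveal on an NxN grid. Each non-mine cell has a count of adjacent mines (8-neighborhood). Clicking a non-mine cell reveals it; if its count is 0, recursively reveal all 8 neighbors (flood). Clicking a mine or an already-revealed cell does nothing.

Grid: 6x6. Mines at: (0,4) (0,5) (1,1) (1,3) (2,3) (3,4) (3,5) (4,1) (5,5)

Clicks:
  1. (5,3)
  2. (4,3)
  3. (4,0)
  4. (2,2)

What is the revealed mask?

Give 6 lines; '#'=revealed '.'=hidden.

Answer: ......
......
..#...
......
#.###.
..###.

Derivation:
Click 1 (5,3) count=0: revealed 6 new [(4,2) (4,3) (4,4) (5,2) (5,3) (5,4)] -> total=6
Click 2 (4,3) count=1: revealed 0 new [(none)] -> total=6
Click 3 (4,0) count=1: revealed 1 new [(4,0)] -> total=7
Click 4 (2,2) count=3: revealed 1 new [(2,2)] -> total=8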